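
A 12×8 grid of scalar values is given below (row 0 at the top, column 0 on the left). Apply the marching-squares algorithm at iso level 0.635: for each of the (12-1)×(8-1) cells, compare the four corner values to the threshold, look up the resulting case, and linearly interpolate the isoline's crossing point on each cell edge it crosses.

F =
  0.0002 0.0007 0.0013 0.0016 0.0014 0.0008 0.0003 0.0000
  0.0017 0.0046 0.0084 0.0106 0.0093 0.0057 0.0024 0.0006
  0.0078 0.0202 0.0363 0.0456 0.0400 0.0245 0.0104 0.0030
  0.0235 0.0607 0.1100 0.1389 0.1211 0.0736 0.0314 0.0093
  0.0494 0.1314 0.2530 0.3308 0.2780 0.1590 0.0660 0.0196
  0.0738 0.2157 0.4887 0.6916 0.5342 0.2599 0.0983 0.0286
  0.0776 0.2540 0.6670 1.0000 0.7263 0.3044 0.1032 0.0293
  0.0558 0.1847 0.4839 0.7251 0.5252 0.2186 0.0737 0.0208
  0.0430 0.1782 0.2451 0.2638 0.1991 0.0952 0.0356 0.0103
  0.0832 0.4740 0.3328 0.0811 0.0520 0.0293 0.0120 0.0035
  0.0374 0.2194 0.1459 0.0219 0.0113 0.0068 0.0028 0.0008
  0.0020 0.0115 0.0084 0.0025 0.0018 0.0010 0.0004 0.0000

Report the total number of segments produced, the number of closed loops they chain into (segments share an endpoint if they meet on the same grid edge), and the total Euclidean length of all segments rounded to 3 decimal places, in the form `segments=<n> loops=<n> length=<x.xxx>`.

cell (4,2): code 0100 → (4.843,3.000)–(5.000,2.721)
cell (4,3): code 1000 → (5.000,3.360)–(4.843,3.000)
cell (5,1): code 0100 → (5.821,2.000)–(6.000,1.923)
cell (5,2): code 1110 → (5.000,2.721)–(5.821,2.000)
cell (5,3): code 1101 → (5.525,4.000)–(5.000,3.360)
cell (5,4): code 1000 → (6.000,4.216)–(5.525,4.000)
cell (6,1): code 0010 → (6.000,1.923)–(6.175,2.000)
cell (6,2): code 0111 → (6.175,2.000)–(7.000,2.626)
cell (6,3): code 1011 → (7.000,3.451)–(6.454,4.000)
cell (6,4): code 0001 → (6.454,4.000)–(6.000,4.216)
cell (7,2): code 0010 → (7.000,2.626)–(7.195,3.000)
cell (7,3): code 0001 → (7.195,3.000)–(7.000,3.451)
total: 12 segments, chained into 1 closed loop(s), length Σ = 6.767734

segments=12 loops=1 length=6.768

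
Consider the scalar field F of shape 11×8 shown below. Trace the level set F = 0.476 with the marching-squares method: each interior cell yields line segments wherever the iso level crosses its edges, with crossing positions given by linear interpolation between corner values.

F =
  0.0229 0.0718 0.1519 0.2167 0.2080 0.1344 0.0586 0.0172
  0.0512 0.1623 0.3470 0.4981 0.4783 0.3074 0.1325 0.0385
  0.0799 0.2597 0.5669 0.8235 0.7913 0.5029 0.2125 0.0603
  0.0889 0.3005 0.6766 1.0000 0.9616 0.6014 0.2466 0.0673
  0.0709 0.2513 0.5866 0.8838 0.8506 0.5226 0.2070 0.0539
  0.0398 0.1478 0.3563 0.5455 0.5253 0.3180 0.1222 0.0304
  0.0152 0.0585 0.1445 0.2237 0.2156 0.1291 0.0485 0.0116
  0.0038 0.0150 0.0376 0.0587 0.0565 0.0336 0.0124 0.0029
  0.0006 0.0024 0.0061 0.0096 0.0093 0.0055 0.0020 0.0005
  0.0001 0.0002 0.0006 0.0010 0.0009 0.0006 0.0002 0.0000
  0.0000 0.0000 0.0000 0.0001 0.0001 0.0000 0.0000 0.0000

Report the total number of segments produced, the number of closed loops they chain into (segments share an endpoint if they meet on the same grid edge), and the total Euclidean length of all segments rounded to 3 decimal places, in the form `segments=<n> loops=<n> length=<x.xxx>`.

segments=18 loops=1 length=12.779

cell (0,2): code 0100 → (0.921,3.000)–(1.000,2.854)
cell (0,3): code 1100 → (0.991,4.000)–(0.921,3.000)
cell (0,4): code 1000 → (1.000,4.013)–(0.991,4.000)
cell (1,1): code 0100 → (1.587,2.000)–(2.000,1.704)
cell (1,2): code 1110 → (1.000,2.854)–(1.587,2.000)
cell (1,4): code 1101 → (1.862,5.000)–(1.000,4.013)
cell (1,5): code 1000 → (2.000,5.093)–(1.862,5.000)
cell (2,1): code 0110 → (2.000,1.704)–(3.000,1.467)
cell (2,5): code 1001 → (3.000,5.353)–(2.000,5.093)
cell (3,1): code 0110 → (3.000,1.467)–(4.000,1.670)
cell (3,5): code 1001 → (4.000,5.148)–(3.000,5.353)
cell (4,1): code 0010 → (4.000,1.670)–(4.480,2.000)
cell (4,2): code 0111 → (4.480,2.000)–(5.000,2.633)
cell (4,4): code 1011 → (5.000,4.238)–(4.228,5.000)
cell (4,5): code 0001 → (4.228,5.000)–(4.000,5.148)
cell (5,2): code 0010 → (5.000,2.633)–(5.216,3.000)
cell (5,3): code 0011 → (5.216,3.000)–(5.159,4.000)
cell (5,4): code 0001 → (5.159,4.000)–(5.000,4.238)
total: 18 segments, chained into 1 closed loop(s), length Σ = 12.779301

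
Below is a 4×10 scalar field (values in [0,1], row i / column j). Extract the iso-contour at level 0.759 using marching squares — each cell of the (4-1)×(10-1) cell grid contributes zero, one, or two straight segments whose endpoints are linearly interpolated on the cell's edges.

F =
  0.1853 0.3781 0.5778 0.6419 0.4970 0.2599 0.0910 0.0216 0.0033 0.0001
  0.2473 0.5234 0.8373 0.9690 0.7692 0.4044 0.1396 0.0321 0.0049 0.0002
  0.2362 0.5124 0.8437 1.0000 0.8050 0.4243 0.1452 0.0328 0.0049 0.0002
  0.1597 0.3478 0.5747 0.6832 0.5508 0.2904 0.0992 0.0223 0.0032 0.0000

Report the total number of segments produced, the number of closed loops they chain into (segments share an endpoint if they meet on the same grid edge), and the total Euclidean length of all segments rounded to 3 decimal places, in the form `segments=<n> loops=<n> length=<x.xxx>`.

segments=10 loops=1 length=7.541

cell (0,1): code 0100 → (0.698,2.000)–(1.000,1.751)
cell (0,2): code 1100 → (0.358,3.000)–(0.698,2.000)
cell (0,3): code 1100 → (0.963,4.000)–(0.358,3.000)
cell (0,4): code 1000 → (1.000,4.028)–(0.963,4.000)
cell (1,1): code 0110 → (1.000,1.751)–(2.000,1.744)
cell (1,4): code 1001 → (2.000,4.121)–(1.000,4.028)
cell (2,1): code 0010 → (2.000,1.744)–(2.315,2.000)
cell (2,2): code 0011 → (2.315,2.000)–(2.761,3.000)
cell (2,3): code 0011 → (2.761,3.000)–(2.181,4.000)
cell (2,4): code 0001 → (2.181,4.000)–(2.000,4.121)
total: 10 segments, chained into 1 closed loop(s), length Σ = 7.541396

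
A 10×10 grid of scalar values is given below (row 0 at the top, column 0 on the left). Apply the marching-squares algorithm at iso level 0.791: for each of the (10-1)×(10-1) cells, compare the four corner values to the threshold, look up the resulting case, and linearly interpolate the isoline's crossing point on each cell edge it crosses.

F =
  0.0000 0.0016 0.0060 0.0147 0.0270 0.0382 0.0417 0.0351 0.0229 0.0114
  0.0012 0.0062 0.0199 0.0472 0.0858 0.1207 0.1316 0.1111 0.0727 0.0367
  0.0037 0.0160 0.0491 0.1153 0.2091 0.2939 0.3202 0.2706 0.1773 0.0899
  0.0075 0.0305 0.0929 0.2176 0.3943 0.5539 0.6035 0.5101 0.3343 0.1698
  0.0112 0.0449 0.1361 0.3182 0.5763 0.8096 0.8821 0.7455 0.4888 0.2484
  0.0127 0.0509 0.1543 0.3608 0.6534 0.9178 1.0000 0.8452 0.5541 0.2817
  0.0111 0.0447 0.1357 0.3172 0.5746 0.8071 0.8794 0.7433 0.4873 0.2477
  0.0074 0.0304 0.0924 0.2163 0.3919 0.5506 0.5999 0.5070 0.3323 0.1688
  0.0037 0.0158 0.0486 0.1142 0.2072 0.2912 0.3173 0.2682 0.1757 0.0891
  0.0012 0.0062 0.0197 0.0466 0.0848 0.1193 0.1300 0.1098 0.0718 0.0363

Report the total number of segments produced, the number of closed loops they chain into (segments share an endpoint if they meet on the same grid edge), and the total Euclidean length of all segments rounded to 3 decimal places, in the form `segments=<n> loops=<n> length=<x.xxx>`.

cell (3,4): code 0100 → (3.927,5.000)–(4.000,4.920)
cell (3,5): code 1100 → (3.673,6.000)–(3.927,5.000)
cell (3,6): code 1000 → (4.000,6.667)–(3.673,6.000)
cell (4,4): code 0110 → (4.000,4.920)–(5.000,4.520)
cell (4,6): code 1101 → (4.456,7.000)–(4.000,6.667)
cell (4,7): code 1000 → (5.000,7.186)–(4.456,7.000)
cell (5,4): code 0110 → (5.000,4.520)–(6.000,4.931)
cell (5,6): code 1011 → (6.000,6.650)–(5.532,7.000)
cell (5,7): code 0001 → (5.532,7.000)–(5.000,7.186)
cell (6,4): code 0010 → (6.000,4.931)–(6.063,5.000)
cell (6,5): code 0011 → (6.063,5.000)–(6.316,6.000)
cell (6,6): code 0001 → (6.316,6.000)–(6.000,6.650)
total: 12 segments, chained into 1 closed loop(s), length Σ = 8.175859

segments=12 loops=1 length=8.176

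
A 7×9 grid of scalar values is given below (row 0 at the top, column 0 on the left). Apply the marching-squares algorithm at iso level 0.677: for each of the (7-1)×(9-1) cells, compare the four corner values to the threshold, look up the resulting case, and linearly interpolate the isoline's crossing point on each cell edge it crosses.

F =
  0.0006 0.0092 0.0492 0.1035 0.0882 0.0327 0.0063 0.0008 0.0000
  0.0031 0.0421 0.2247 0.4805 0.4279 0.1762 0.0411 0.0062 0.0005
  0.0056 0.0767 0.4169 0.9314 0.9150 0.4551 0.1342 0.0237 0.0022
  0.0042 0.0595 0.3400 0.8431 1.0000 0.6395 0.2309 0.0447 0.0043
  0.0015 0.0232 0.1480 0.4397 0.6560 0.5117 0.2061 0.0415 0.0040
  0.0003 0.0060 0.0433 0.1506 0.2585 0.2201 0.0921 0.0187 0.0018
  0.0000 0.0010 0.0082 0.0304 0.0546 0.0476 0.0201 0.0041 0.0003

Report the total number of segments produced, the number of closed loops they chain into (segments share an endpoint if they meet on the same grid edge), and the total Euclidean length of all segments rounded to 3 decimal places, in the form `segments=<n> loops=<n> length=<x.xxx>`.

segments=8 loops=1 length=7.503

cell (1,2): code 0100 → (1.436,3.000)–(2.000,2.506)
cell (1,3): code 1100 → (1.511,4.000)–(1.436,3.000)
cell (1,4): code 1000 → (2.000,4.518)–(1.511,4.000)
cell (2,2): code 0110 → (2.000,2.506)–(3.000,2.670)
cell (2,4): code 1001 → (3.000,4.896)–(2.000,4.518)
cell (3,2): code 0010 → (3.000,2.670)–(3.412,3.000)
cell (3,3): code 0011 → (3.412,3.000)–(3.939,4.000)
cell (3,4): code 0001 → (3.939,4.000)–(3.000,4.896)
total: 8 segments, chained into 1 closed loop(s), length Σ = 7.503498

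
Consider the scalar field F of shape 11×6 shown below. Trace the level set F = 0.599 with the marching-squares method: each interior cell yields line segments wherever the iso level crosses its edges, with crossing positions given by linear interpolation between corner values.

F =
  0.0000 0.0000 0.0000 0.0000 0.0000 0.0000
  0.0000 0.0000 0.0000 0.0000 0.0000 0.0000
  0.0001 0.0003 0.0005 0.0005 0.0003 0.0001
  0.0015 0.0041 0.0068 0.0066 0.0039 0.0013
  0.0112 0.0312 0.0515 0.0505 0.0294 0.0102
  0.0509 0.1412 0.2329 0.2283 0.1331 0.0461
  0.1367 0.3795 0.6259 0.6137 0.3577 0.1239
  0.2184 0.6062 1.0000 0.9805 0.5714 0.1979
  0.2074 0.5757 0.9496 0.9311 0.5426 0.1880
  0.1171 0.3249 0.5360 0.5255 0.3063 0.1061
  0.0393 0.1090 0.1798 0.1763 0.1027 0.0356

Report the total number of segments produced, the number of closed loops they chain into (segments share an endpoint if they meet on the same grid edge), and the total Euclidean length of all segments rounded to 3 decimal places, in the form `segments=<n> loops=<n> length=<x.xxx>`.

segments=12 loops=1 length=9.334

cell (5,1): code 0100 → (5.932,2.000)–(6.000,1.891)
cell (5,2): code 1100 → (5.962,3.000)–(5.932,2.000)
cell (5,3): code 1000 → (6.000,3.057)–(5.962,3.000)
cell (6,0): code 0100 → (6.968,1.000)–(7.000,0.981)
cell (6,1): code 1110 → (6.000,1.891)–(6.968,1.000)
cell (6,3): code 1001 → (7.000,3.933)–(6.000,3.057)
cell (7,0): code 0010 → (7.000,0.981)–(7.236,1.000)
cell (7,1): code 0111 → (7.236,1.000)–(8.000,1.062)
cell (7,3): code 1001 → (8.000,3.855)–(7.000,3.933)
cell (8,1): code 0010 → (8.000,1.062)–(8.848,2.000)
cell (8,2): code 0011 → (8.848,2.000)–(8.819,3.000)
cell (8,3): code 0001 → (8.819,3.000)–(8.000,3.855)
total: 12 segments, chained into 1 closed loop(s), length Σ = 9.334021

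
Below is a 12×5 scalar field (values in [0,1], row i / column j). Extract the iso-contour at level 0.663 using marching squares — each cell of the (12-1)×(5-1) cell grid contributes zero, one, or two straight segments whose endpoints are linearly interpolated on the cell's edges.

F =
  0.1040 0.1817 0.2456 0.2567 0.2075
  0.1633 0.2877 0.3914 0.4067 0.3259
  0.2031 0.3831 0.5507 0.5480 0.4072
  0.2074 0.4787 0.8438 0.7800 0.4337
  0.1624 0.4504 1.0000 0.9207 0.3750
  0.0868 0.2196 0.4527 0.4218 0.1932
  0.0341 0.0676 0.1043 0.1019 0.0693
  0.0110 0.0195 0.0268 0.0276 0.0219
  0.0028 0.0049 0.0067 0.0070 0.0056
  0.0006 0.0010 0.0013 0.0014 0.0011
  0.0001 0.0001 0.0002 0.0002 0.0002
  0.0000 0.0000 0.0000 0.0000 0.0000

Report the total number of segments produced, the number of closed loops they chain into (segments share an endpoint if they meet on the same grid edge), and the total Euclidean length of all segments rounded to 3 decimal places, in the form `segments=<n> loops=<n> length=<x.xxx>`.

cell (2,1): code 0100 → (2.383,2.000)–(3.000,1.505)
cell (2,2): code 1100 → (2.496,3.000)–(2.383,2.000)
cell (2,3): code 1000 → (3.000,3.338)–(2.496,3.000)
cell (3,1): code 0110 → (3.000,1.505)–(4.000,1.387)
cell (3,3): code 1001 → (4.000,3.472)–(3.000,3.338)
cell (4,1): code 0010 → (4.000,1.387)–(4.616,2.000)
cell (4,2): code 0011 → (4.616,2.000)–(4.517,3.000)
cell (4,3): code 0001 → (4.517,3.000)–(4.000,3.472)
total: 8 segments, chained into 1 closed loop(s), length Σ = 6.994057

segments=8 loops=1 length=6.994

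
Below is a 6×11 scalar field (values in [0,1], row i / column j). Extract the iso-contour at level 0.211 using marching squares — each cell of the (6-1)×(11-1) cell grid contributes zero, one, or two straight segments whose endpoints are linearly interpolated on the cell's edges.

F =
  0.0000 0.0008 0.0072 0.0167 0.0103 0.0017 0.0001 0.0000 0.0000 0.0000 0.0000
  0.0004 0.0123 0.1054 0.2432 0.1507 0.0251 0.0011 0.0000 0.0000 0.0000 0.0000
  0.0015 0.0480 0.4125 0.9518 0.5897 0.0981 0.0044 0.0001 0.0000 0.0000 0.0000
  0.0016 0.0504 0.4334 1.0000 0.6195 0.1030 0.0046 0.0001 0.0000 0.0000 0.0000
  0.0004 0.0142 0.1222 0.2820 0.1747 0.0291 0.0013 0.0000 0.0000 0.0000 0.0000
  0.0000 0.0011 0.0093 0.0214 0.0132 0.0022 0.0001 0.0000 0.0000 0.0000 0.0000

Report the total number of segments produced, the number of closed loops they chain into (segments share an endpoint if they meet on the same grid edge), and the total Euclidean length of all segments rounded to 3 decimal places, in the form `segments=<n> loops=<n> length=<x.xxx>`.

cell (0,2): code 0100 → (0.858,3.000)–(1.000,2.766)
cell (0,3): code 1000 → (1.000,3.348)–(0.858,3.000)
cell (1,1): code 0100 → (1.344,2.000)–(2.000,1.447)
cell (1,2): code 1110 → (1.000,2.766)–(1.344,2.000)
cell (1,3): code 1101 → (1.137,4.000)–(1.000,3.348)
cell (1,4): code 1000 → (2.000,4.770)–(1.137,4.000)
cell (2,1): code 0110 → (2.000,1.447)–(3.000,1.419)
cell (2,4): code 1001 → (3.000,4.791)–(2.000,4.770)
cell (3,1): code 0010 → (3.000,1.419)–(3.715,2.000)
cell (3,2): code 0111 → (3.715,2.000)–(4.000,2.556)
cell (3,3): code 1011 → (4.000,3.662)–(3.918,4.000)
cell (3,4): code 0001 → (3.918,4.000)–(3.000,4.791)
cell (4,2): code 0010 → (4.000,2.556)–(4.272,3.000)
cell (4,3): code 0001 → (4.272,3.000)–(4.000,3.662)
total: 14 segments, chained into 1 closed loop(s), length Σ = 10.513087

segments=14 loops=1 length=10.513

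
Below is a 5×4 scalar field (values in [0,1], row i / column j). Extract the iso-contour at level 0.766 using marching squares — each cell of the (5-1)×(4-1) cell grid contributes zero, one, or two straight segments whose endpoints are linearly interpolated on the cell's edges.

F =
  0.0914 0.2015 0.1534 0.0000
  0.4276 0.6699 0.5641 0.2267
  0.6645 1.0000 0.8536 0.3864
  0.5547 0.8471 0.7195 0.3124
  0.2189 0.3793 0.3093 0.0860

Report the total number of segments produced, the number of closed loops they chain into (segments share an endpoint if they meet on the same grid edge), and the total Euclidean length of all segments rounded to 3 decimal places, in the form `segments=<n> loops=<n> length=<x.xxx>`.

cell (1,0): code 0100 → (1.291,1.000)–(2.000,0.303)
cell (1,1): code 1100 → (1.697,2.000)–(1.291,1.000)
cell (1,2): code 1000 → (2.000,2.188)–(1.697,2.000)
cell (2,0): code 0110 → (2.000,0.303)–(3.000,0.723)
cell (2,1): code 1011 → (3.000,1.636)–(2.653,2.000)
cell (2,2): code 0001 → (2.653,2.000)–(2.000,2.188)
cell (3,0): code 0010 → (3.000,0.723)–(3.173,1.000)
cell (3,1): code 0001 → (3.173,1.000)–(3.000,1.636)
total: 8 segments, chained into 1 closed loop(s), length Σ = 5.683022

segments=8 loops=1 length=5.683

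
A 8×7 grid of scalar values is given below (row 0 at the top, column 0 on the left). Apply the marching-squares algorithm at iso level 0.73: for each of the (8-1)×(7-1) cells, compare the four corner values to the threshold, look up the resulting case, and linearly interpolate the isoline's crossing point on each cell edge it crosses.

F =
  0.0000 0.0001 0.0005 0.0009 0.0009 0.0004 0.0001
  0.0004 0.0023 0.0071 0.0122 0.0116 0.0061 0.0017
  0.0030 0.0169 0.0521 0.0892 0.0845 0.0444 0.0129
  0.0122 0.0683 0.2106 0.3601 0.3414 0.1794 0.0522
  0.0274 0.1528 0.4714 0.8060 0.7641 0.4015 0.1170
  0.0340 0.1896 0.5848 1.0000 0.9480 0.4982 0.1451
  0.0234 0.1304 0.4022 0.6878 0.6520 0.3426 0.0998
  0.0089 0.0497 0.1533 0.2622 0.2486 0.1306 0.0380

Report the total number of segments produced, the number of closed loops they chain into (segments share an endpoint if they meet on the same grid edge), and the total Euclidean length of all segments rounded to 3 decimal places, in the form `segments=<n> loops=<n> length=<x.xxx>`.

cell (3,2): code 0100 → (3.830,3.000)–(4.000,2.773)
cell (3,3): code 1100 → (3.919,4.000)–(3.830,3.000)
cell (3,4): code 1000 → (4.000,4.094)–(3.919,4.000)
cell (4,2): code 0110 → (4.000,2.773)–(5.000,2.350)
cell (4,4): code 1001 → (5.000,4.485)–(4.000,4.094)
cell (5,2): code 0010 → (5.000,2.350)–(5.865,3.000)
cell (5,3): code 0011 → (5.865,3.000)–(5.736,4.000)
cell (5,4): code 0001 → (5.736,4.000)–(5.000,4.485)
total: 8 segments, chained into 1 closed loop(s), length Σ = 6.543218

segments=8 loops=1 length=6.543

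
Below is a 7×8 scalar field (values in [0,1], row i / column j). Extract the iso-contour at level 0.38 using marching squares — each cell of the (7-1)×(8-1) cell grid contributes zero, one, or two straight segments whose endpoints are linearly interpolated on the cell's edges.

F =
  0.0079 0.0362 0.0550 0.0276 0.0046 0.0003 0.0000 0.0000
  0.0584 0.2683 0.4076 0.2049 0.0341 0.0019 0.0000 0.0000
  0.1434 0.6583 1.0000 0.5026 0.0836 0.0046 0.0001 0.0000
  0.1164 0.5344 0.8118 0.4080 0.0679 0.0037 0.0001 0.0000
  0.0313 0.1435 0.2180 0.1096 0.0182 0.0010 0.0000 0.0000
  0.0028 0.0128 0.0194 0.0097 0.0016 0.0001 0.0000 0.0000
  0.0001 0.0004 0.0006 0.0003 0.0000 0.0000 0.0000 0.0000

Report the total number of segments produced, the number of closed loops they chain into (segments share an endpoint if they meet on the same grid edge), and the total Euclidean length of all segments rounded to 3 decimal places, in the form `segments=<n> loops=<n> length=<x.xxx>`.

cell (0,1): code 0100 → (0.922,2.000)–(1.000,1.802)
cell (0,2): code 1000 → (1.000,2.136)–(0.922,2.000)
cell (1,0): code 0100 → (1.286,1.000)–(2.000,0.460)
cell (1,1): code 1110 → (1.000,1.802)–(1.286,1.000)
cell (1,2): code 1101 → (1.588,3.000)–(1.000,2.136)
cell (1,3): code 1000 → (2.000,3.293)–(1.588,3.000)
cell (2,0): code 0110 → (2.000,0.460)–(3.000,0.631)
cell (2,3): code 1001 → (3.000,3.082)–(2.000,3.293)
cell (3,0): code 0010 → (3.000,0.631)–(3.395,1.000)
cell (3,1): code 0011 → (3.395,1.000)–(3.727,2.000)
cell (3,2): code 0011 → (3.727,2.000)–(3.094,3.000)
cell (3,3): code 0001 → (3.094,3.000)–(3.000,3.082)
total: 12 segments, chained into 1 closed loop(s), length Σ = 8.606458

segments=12 loops=1 length=8.606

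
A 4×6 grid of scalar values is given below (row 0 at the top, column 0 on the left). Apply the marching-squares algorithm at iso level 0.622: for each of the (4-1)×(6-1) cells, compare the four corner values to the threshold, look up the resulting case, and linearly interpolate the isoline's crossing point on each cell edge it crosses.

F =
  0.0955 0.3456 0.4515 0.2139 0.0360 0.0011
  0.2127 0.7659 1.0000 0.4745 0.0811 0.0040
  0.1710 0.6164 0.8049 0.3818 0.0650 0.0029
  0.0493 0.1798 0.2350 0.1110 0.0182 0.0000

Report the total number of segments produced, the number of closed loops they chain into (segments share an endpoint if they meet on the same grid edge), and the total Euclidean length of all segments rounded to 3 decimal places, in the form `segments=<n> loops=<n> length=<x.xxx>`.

segments=8 loops=1 length=6.130

cell (0,0): code 0100 → (0.658,1.000)–(1.000,0.740)
cell (0,1): code 1100 → (0.311,2.000)–(0.658,1.000)
cell (0,2): code 1000 → (1.000,2.719)–(0.311,2.000)
cell (1,0): code 0010 → (1.000,0.740)–(1.963,1.000)
cell (1,1): code 0111 → (1.963,1.000)–(2.000,1.030)
cell (1,2): code 1001 → (2.000,2.432)–(1.000,2.719)
cell (2,1): code 0010 → (2.000,1.030)–(2.321,2.000)
cell (2,2): code 0001 → (2.321,2.000)–(2.000,2.432)
total: 8 segments, chained into 1 closed loop(s), length Σ = 6.130211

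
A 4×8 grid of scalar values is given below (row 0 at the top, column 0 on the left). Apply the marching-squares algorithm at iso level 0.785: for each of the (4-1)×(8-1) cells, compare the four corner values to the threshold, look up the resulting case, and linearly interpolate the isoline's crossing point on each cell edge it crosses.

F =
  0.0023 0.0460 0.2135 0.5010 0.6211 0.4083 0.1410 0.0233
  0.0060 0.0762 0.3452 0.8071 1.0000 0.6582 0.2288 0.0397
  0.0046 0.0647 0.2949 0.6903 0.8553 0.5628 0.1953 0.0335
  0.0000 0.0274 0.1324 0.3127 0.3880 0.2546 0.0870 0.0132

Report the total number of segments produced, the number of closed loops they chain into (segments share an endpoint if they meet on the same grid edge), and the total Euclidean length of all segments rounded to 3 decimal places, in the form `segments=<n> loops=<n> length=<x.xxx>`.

segments=8 loops=1 length=5.046

cell (0,2): code 0100 → (0.928,3.000)–(1.000,2.952)
cell (0,3): code 1100 → (0.433,4.000)–(0.928,3.000)
cell (0,4): code 1000 → (1.000,4.629)–(0.433,4.000)
cell (1,2): code 0010 → (1.000,2.952)–(1.189,3.000)
cell (1,3): code 0111 → (1.189,3.000)–(2.000,3.574)
cell (1,4): code 1001 → (2.000,4.240)–(1.000,4.629)
cell (2,3): code 0010 → (2.000,3.574)–(2.150,4.000)
cell (2,4): code 0001 → (2.150,4.000)–(2.000,4.240)
total: 8 segments, chained into 1 closed loop(s), length Σ = 5.046465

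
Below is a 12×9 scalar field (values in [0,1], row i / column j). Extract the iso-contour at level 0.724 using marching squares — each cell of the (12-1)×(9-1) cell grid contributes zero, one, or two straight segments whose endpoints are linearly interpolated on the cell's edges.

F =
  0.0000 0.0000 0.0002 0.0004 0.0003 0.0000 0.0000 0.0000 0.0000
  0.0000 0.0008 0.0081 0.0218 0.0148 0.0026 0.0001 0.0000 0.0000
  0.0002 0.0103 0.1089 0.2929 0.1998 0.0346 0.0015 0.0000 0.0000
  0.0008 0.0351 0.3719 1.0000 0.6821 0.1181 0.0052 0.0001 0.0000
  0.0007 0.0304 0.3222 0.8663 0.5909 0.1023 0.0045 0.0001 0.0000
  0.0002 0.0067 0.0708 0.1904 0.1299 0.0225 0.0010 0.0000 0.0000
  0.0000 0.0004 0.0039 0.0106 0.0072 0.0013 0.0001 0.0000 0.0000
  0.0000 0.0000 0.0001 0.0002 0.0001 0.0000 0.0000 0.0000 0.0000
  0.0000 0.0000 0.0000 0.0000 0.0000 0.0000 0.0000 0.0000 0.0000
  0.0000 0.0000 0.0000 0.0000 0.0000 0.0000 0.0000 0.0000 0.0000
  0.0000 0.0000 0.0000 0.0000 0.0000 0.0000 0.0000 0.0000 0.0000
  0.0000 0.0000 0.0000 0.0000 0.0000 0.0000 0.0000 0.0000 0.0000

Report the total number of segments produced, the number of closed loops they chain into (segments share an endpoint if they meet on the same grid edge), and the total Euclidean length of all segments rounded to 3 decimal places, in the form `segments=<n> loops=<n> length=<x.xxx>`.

cell (2,2): code 0100 → (2.610,3.000)–(3.000,2.561)
cell (2,3): code 1000 → (3.000,3.868)–(2.610,3.000)
cell (3,2): code 0110 → (3.000,2.561)–(4.000,2.738)
cell (3,3): code 1001 → (4.000,3.517)–(3.000,3.868)
cell (4,2): code 0010 → (4.000,2.738)–(4.211,3.000)
cell (4,3): code 0001 → (4.211,3.000)–(4.000,3.517)
total: 6 segments, chained into 1 closed loop(s), length Σ = 4.509017

segments=6 loops=1 length=4.509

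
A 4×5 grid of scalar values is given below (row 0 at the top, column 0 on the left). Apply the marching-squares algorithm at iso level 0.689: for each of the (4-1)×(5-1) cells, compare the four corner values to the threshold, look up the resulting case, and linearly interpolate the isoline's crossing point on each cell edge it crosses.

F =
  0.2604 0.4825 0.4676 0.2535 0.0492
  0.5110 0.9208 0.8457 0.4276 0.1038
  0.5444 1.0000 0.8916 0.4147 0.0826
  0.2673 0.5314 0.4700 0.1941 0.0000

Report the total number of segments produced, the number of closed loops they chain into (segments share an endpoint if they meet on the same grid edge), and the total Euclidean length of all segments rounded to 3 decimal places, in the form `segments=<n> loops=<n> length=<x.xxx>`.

segments=8 loops=1 length=6.958

cell (0,0): code 0100 → (0.471,1.000)–(1.000,0.434)
cell (0,1): code 1100 → (0.586,2.000)–(0.471,1.000)
cell (0,2): code 1000 → (1.000,2.375)–(0.586,2.000)
cell (1,0): code 0110 → (1.000,0.434)–(2.000,0.317)
cell (1,2): code 1001 → (2.000,2.425)–(1.000,2.375)
cell (2,0): code 0010 → (2.000,0.317)–(2.664,1.000)
cell (2,1): code 0011 → (2.664,1.000)–(2.481,2.000)
cell (2,2): code 0001 → (2.481,2.000)–(2.000,2.425)
total: 8 segments, chained into 1 closed loop(s), length Σ = 6.957845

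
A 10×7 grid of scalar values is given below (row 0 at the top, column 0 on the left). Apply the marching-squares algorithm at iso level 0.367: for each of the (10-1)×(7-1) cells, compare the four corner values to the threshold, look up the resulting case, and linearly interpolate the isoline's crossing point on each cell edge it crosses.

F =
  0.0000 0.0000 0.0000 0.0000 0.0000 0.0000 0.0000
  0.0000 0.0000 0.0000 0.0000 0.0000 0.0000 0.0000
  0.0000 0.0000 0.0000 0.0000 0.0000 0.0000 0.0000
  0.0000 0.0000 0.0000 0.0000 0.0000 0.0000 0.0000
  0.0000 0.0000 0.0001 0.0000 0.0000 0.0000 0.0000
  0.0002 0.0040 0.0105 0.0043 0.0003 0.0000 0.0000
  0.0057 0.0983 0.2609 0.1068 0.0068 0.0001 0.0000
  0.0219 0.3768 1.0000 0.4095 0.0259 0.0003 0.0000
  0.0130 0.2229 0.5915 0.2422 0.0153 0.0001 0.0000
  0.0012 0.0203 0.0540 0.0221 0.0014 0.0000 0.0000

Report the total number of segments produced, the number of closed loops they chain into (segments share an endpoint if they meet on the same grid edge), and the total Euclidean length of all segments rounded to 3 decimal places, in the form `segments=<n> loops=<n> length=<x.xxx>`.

cell (6,0): code 0100 → (6.965,1.000)–(7.000,0.972)
cell (6,1): code 1100 → (6.144,2.000)–(6.965,1.000)
cell (6,2): code 1100 → (6.860,3.000)–(6.144,2.000)
cell (6,3): code 1000 → (7.000,3.111)–(6.860,3.000)
cell (7,0): code 0010 → (7.000,0.972)–(7.064,1.000)
cell (7,1): code 0111 → (7.064,1.000)–(8.000,1.391)
cell (7,2): code 1011 → (8.000,2.643)–(7.254,3.000)
cell (7,3): code 0001 → (7.254,3.000)–(7.000,3.111)
cell (8,1): code 0010 → (8.000,1.391)–(8.418,2.000)
cell (8,2): code 0001 → (8.418,2.000)–(8.000,2.643)
total: 10 segments, chained into 1 closed loop(s), length Σ = 6.440867

segments=10 loops=1 length=6.441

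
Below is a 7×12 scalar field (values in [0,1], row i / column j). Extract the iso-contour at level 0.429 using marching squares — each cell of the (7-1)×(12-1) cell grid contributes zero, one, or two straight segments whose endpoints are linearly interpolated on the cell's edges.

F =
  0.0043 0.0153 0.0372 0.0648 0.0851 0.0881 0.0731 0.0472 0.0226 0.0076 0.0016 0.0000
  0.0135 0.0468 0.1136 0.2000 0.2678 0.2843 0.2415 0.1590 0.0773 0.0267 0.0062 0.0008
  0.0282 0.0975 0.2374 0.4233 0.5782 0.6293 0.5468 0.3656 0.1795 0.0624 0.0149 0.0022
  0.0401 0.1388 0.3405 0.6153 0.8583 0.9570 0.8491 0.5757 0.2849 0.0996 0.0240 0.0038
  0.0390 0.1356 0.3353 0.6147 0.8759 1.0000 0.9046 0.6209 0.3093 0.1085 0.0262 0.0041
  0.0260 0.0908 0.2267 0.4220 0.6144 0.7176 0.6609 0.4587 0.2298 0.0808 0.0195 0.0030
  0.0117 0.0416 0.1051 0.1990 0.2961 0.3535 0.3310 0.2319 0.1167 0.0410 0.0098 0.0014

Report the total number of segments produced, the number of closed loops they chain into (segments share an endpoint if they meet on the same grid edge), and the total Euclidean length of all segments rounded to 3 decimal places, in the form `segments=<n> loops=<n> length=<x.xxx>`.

segments=18 loops=1 length=15.239

cell (1,3): code 0100 → (1.519,4.000)–(2.000,3.037)
cell (1,4): code 1100 → (1.419,5.000)–(1.519,4.000)
cell (1,5): code 1100 → (1.614,6.000)–(1.419,5.000)
cell (1,6): code 1000 → (2.000,6.650)–(1.614,6.000)
cell (2,2): code 0100 → (2.030,3.000)–(3.000,2.322)
cell (2,3): code 1110 → (2.000,3.037)–(2.030,3.000)
cell (2,6): code 1101 → (2.302,7.000)–(2.000,6.650)
cell (2,7): code 1000 → (3.000,7.504)–(2.302,7.000)
cell (3,2): code 0110 → (3.000,2.322)–(4.000,2.335)
cell (3,7): code 1001 → (4.000,7.616)–(3.000,7.504)
cell (4,2): code 0010 → (4.000,2.335)–(4.964,3.000)
cell (4,3): code 0111 → (4.964,3.000)–(5.000,3.036)
cell (4,7): code 1001 → (5.000,7.130)–(4.000,7.616)
cell (5,3): code 0010 → (5.000,3.036)–(5.582,4.000)
cell (5,4): code 0011 → (5.582,4.000)–(5.793,5.000)
cell (5,5): code 0011 → (5.793,5.000)–(5.703,6.000)
cell (5,6): code 0011 → (5.703,6.000)–(5.131,7.000)
cell (5,7): code 0001 → (5.131,7.000)–(5.000,7.130)
total: 18 segments, chained into 1 closed loop(s), length Σ = 15.239088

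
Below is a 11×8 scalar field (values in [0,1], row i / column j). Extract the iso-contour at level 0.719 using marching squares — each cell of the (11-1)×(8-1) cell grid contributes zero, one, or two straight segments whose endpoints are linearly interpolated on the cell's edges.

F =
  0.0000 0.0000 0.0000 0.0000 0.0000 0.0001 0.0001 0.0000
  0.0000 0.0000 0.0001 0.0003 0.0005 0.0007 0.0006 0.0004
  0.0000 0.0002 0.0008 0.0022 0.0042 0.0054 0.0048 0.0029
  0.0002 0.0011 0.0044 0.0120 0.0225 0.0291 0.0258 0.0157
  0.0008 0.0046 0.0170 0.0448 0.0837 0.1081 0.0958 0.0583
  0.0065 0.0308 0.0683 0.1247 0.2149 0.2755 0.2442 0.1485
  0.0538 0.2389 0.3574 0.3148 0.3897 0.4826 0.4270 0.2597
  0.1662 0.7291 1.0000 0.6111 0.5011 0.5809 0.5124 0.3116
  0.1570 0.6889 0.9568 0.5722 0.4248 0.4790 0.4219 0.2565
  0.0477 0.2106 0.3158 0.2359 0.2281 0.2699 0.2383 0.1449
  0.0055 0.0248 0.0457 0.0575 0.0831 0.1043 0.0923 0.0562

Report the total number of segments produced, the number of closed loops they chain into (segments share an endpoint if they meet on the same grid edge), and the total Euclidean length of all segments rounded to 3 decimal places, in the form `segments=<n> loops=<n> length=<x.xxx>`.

segments=8 loops=1 length=5.653

cell (6,0): code 0100 → (6.979,1.000)–(7.000,0.982)
cell (6,1): code 1100 → (6.563,2.000)–(6.979,1.000)
cell (6,2): code 1000 → (7.000,2.723)–(6.563,2.000)
cell (7,0): code 0010 → (7.000,0.982)–(7.251,1.000)
cell (7,1): code 0111 → (7.251,1.000)–(8.000,1.112)
cell (7,2): code 1001 → (8.000,2.618)–(7.000,2.723)
cell (8,1): code 0010 → (8.000,1.112)–(8.371,2.000)
cell (8,2): code 0001 → (8.371,2.000)–(8.000,2.618)
total: 8 segments, chained into 1 closed loop(s), length Σ = 5.652784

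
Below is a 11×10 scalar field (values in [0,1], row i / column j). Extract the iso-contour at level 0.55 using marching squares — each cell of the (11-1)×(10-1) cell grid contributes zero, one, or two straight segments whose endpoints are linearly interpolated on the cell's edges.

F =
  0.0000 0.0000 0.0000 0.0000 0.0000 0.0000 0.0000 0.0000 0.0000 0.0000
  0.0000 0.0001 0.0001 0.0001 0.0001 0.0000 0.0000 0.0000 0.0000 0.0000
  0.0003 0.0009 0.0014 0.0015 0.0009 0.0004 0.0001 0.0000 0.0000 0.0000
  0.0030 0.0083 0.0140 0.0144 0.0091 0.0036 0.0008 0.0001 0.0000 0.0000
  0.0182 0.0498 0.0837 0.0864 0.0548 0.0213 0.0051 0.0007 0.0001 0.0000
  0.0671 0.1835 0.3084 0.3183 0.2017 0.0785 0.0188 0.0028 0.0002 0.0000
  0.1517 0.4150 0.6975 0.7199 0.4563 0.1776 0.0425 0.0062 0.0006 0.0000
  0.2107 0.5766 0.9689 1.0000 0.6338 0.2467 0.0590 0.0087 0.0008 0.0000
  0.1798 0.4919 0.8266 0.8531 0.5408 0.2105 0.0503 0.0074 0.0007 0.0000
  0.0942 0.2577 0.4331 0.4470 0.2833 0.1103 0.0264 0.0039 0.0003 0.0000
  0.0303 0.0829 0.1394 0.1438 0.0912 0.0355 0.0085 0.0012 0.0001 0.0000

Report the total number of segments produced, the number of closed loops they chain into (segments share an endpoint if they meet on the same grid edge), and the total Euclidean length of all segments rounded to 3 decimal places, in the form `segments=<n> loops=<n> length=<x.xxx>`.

segments=14 loops=1 length=10.085

cell (5,1): code 0100 → (5.621,2.000)–(6.000,1.478)
cell (5,2): code 1100 → (5.577,3.000)–(5.621,2.000)
cell (5,3): code 1000 → (6.000,3.645)–(5.577,3.000)
cell (6,0): code 0100 → (6.835,1.000)–(7.000,0.927)
cell (6,1): code 1110 → (6.000,1.478)–(6.835,1.000)
cell (6,3): code 1101 → (6.528,4.000)–(6.000,3.645)
cell (6,4): code 1000 → (7.000,4.216)–(6.528,4.000)
cell (7,0): code 0010 → (7.000,0.927)–(7.314,1.000)
cell (7,1): code 0111 → (7.314,1.000)–(8.000,1.174)
cell (7,3): code 1011 → (8.000,3.971)–(7.901,4.000)
cell (7,4): code 0001 → (7.901,4.000)–(7.000,4.216)
cell (8,1): code 0010 → (8.000,1.174)–(8.703,2.000)
cell (8,2): code 0011 → (8.703,2.000)–(8.746,3.000)
cell (8,3): code 0001 → (8.746,3.000)–(8.000,3.971)
total: 14 segments, chained into 1 closed loop(s), length Σ = 10.085390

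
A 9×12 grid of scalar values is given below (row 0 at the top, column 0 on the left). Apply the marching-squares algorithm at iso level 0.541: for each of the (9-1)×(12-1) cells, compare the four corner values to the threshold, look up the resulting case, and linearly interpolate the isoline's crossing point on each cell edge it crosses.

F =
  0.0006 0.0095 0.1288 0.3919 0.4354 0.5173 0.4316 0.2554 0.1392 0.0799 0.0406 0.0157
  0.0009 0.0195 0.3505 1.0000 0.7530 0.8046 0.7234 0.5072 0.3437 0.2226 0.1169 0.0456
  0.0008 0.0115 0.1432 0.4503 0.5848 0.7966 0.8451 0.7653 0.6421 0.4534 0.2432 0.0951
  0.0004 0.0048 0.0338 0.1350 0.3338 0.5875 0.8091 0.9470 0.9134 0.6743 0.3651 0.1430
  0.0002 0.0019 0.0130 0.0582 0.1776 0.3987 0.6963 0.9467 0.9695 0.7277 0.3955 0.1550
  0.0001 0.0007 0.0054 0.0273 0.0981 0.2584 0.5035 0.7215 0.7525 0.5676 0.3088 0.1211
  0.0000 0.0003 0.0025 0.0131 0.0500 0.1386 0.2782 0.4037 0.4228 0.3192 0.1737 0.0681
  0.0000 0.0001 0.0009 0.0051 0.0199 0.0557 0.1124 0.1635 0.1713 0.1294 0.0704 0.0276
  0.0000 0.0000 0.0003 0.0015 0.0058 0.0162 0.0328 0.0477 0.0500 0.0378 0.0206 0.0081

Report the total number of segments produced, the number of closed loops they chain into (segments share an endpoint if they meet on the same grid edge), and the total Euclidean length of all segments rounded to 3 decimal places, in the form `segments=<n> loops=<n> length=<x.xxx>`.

cell (0,2): code 0100 → (0.245,3.000)–(1.000,2.293)
cell (0,3): code 1100 → (0.332,4.000)–(0.245,3.000)
cell (0,4): code 1100 → (0.082,5.000)–(0.332,4.000)
cell (0,5): code 1100 → (0.375,6.000)–(0.082,5.000)
cell (0,6): code 1000 → (1.000,6.844)–(0.375,6.000)
cell (1,2): code 0010 → (1.000,2.293)–(1.835,3.000)
cell (1,3): code 0111 → (1.835,3.000)–(2.000,3.674)
cell (1,6): code 1101 → (1.131,7.000)–(1.000,6.844)
cell (1,7): code 1100 → (1.661,8.000)–(1.131,7.000)
cell (1,8): code 1000 → (2.000,8.536)–(1.661,8.000)
cell (2,3): code 0010 → (2.000,3.674)–(2.175,4.000)
cell (2,4): code 0111 → (2.175,4.000)–(3.000,4.817)
cell (2,8): code 1101 → (2.397,9.000)–(2.000,8.536)
cell (2,9): code 1000 → (3.000,9.431)–(2.397,9.000)
cell (3,4): code 0010 → (3.000,4.817)–(3.246,5.000)
cell (3,5): code 0111 → (3.246,5.000)–(4.000,5.478)
cell (3,9): code 1001 → (4.000,9.562)–(3.000,9.431)
cell (4,5): code 0010 → (4.000,5.478)–(4.805,6.000)
cell (4,6): code 0111 → (4.805,6.000)–(5.000,6.172)
cell (4,9): code 1001 → (5.000,9.103)–(4.000,9.562)
cell (5,6): code 0010 → (5.000,6.172)–(5.568,7.000)
cell (5,7): code 0011 → (5.568,7.000)–(5.641,8.000)
cell (5,8): code 0011 → (5.641,8.000)–(5.107,9.000)
cell (5,9): code 0001 → (5.107,9.000)–(5.000,9.103)
total: 24 segments, chained into 1 closed loop(s), length Σ = 19.618183

segments=24 loops=1 length=19.618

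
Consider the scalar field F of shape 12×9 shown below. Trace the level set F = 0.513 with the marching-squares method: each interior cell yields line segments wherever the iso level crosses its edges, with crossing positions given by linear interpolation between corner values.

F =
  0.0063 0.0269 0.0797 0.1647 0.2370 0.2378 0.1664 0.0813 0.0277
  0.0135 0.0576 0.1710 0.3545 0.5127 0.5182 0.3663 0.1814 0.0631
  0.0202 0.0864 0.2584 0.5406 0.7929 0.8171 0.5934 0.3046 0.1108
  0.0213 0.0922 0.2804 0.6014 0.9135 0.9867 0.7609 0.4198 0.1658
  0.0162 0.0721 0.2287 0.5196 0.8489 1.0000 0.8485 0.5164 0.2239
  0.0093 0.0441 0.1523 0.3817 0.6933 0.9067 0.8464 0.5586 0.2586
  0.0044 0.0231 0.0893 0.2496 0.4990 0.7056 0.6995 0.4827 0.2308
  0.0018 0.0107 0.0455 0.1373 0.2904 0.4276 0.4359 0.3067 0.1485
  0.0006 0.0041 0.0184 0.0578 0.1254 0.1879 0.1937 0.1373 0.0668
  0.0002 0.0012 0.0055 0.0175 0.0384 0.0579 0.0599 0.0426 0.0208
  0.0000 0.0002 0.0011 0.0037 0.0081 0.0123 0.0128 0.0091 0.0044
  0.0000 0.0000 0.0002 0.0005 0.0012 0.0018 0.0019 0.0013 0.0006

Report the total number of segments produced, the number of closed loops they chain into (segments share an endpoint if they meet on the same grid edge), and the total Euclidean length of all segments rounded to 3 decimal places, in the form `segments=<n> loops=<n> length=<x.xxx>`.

segments=22 loops=1 length=15.939

cell (0,4): code 0100 → (0.981,5.000)–(1.000,4.055)
cell (0,5): code 1000 → (1.000,5.034)–(0.981,5.000)
cell (1,2): code 0100 → (1.852,3.000)–(2.000,2.902)
cell (1,3): code 1100 → (1.001,4.000)–(1.852,3.000)
cell (1,4): code 1110 → (1.000,4.055)–(1.001,4.000)
cell (1,5): code 1101 → (1.646,6.000)–(1.000,5.034)
cell (1,6): code 1000 → (2.000,6.278)–(1.646,6.000)
cell (2,2): code 0110 → (2.000,2.902)–(3.000,2.725)
cell (2,6): code 1001 → (3.000,6.727)–(2.000,6.278)
cell (3,2): code 0110 → (3.000,2.725)–(4.000,2.977)
cell (3,6): code 1101 → (3.965,7.000)–(3.000,6.727)
cell (3,7): code 1000 → (4.000,7.012)–(3.965,7.000)
cell (4,2): code 0010 → (4.000,2.977)–(4.048,3.000)
cell (4,3): code 0111 → (4.048,3.000)–(5.000,3.421)
cell (4,7): code 1001 → (5.000,7.152)–(4.000,7.012)
cell (5,3): code 0010 → (5.000,3.421)–(5.928,4.000)
cell (5,4): code 0111 → (5.928,4.000)–(6.000,4.068)
cell (5,6): code 1011 → (6.000,6.860)–(5.601,7.000)
cell (5,7): code 0001 → (5.601,7.000)–(5.000,7.152)
cell (6,4): code 0010 → (6.000,4.068)–(6.693,5.000)
cell (6,5): code 0011 → (6.693,5.000)–(6.708,6.000)
cell (6,6): code 0001 → (6.708,6.000)–(6.000,6.860)
total: 22 segments, chained into 1 closed loop(s), length Σ = 15.939261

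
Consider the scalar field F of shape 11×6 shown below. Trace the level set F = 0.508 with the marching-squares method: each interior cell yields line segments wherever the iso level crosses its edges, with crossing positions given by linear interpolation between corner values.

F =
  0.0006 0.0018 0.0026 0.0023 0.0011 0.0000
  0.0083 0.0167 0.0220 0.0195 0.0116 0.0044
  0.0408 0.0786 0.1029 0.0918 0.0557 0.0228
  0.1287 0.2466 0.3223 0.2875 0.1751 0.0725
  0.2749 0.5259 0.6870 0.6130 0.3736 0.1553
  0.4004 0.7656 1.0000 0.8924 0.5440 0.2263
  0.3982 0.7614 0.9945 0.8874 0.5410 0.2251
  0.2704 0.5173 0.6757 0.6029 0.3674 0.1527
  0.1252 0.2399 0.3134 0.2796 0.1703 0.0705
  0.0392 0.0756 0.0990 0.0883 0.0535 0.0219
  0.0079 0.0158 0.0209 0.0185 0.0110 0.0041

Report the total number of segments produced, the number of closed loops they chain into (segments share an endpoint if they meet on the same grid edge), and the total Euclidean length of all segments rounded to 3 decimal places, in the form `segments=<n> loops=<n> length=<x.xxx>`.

cell (3,0): code 0100 → (3.936,1.000)–(4.000,0.929)
cell (3,1): code 1100 → (3.509,2.000)–(3.936,1.000)
cell (3,2): code 1100 → (3.677,3.000)–(3.509,2.000)
cell (3,3): code 1000 → (4.000,3.439)–(3.677,3.000)
cell (4,0): code 0110 → (4.000,0.929)–(5.000,0.295)
cell (4,3): code 1101 → (4.789,4.000)–(4.000,3.439)
cell (4,4): code 1000 → (5.000,4.113)–(4.789,4.000)
cell (5,0): code 0110 → (5.000,0.295)–(6.000,0.302)
cell (5,4): code 1001 → (6.000,4.104)–(5.000,4.113)
cell (6,0): code 0110 → (6.000,0.302)–(7.000,0.962)
cell (6,3): code 1011 → (7.000,3.403)–(6.190,4.000)
cell (6,4): code 0001 → (6.190,4.000)–(6.000,4.104)
cell (7,0): code 0010 → (7.000,0.962)–(7.034,1.000)
cell (7,1): code 0011 → (7.034,1.000)–(7.463,2.000)
cell (7,2): code 0011 → (7.463,2.000)–(7.294,3.000)
cell (7,3): code 0001 → (7.294,3.000)–(7.000,3.403)
total: 16 segments, chained into 1 closed loop(s), length Σ = 12.206373

segments=16 loops=1 length=12.206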